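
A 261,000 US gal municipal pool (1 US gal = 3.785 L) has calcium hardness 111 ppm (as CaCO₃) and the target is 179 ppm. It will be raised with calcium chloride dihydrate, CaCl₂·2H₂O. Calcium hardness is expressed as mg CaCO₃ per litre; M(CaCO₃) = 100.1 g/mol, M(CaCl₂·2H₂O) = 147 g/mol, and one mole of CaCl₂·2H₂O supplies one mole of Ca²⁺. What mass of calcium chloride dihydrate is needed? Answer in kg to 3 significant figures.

Volume: 261,000 US gal × 3.785 L/gal = 987,885 L.
Hardness to add: (179 − 111) = 68 mg/L as CaCO₃ × 987,885 L = 67,180 g as CaCO₃.
Moles of Ca²⁺ (1 mol Ca²⁺ ≡ 1 mol CaCO₃): 67,180 / 100.1 g/mol = 671.1 mol.
Mass of CaCl₂·2H₂O: 671.1 × 147 = 98,650 g.

98.7 kg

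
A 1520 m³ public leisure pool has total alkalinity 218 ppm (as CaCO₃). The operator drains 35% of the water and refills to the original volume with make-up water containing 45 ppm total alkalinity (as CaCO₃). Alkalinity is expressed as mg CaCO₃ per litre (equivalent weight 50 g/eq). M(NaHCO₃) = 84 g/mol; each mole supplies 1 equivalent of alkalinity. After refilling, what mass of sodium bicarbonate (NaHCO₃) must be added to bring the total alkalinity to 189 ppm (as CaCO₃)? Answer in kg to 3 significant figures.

Volume: 1520 m³ = 1,520,000 L.
After draining 35% and refilling: 218 × 0.65 + 45 × 0.35 = 157.45 ppm.
Deficit to target: 189 − 157.45 = 31.55 mg/L.
As CaCO₃: 31.55 mg/L × 1,520,000 L = 47,960 g; ÷ 50 g/eq ÷ 1 = 959.1 mol NaHCO₃.
Mass: 959.1 × 84 = 80,570 g.

80.6 kg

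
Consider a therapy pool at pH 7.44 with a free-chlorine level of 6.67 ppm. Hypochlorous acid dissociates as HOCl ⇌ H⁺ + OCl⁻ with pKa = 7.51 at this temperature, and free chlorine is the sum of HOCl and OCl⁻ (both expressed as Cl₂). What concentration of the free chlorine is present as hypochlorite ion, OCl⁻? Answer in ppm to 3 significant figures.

3.07 ppm

[OCl⁻]/[HOCl] = 10^(pH − pKa) = 10^(7.44 − 7.51) = 10^-0.07 = 0.8511.
Fraction as HOCl = 1 / (1 + 0.8511) = 0.5402.
OCl⁻ = (1 − 0.5402) × 6.67 ppm = 3.067 ppm.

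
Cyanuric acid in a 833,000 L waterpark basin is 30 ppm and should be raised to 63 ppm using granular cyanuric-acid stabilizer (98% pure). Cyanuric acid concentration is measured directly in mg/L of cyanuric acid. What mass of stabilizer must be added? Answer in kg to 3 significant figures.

CYA to add: (63 − 30) = 33 mg/L × 833,000 L = 27,490 g cyanuric acid.
At 98% purity: 27,490 / 0.98 = 28,050 g product.

28.1 kg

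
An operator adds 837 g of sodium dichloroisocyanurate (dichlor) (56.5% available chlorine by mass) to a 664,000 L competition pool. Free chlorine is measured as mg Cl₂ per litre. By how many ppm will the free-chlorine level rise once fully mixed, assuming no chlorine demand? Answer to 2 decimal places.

Available chlorine delivered: 837 g × 0.565 = 472.9 g as Cl₂.
Concentration rise: 472.9 g / 664,000 L = 0.7122 mg/L = 0.71 ppm.

0.71 ppm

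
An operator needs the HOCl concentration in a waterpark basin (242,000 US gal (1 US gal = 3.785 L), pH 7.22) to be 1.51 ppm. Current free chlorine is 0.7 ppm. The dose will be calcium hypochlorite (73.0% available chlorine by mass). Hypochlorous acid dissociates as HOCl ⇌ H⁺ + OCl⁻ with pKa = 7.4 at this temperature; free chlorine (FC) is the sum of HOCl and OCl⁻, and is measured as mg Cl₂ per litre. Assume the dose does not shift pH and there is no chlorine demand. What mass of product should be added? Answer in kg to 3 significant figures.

2.27 kg

Volume: 242,000 US gal × 3.785 L/gal = 915,970 L.
[OCl⁻]/[HOCl] = 10^(pH − pKa) = 10^(7.22 − 7.4) = 0.6607; fraction as HOCl = 1/(1 + 0.6607) = 0.6022.
Free chlorine required for 1.51 ppm HOCl: 1.51 / 0.6022 = 2.508 ppm.
FC to add: 2.508 − 0.7 = 1.808 mg/L as Cl₂.
Cl₂ equivalent: 1.808 mg/L × 915,970 L = 1656 g.
Product at 73.0% available Cl: 1656 / 0.73 = 2268 g.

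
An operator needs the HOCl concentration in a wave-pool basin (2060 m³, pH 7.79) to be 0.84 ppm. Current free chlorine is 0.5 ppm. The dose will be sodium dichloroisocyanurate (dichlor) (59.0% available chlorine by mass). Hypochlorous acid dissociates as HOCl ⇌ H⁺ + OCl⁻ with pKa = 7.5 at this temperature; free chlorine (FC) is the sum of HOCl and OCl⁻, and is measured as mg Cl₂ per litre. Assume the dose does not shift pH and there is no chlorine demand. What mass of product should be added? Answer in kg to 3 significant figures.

6.91 kg

Volume: 2060 m³ = 2,060,000 L.
[OCl⁻]/[HOCl] = 10^(pH − pKa) = 10^(7.79 − 7.5) = 1.95; fraction as HOCl = 1/(1 + 1.95) = 0.339.
Free chlorine required for 0.84 ppm HOCl: 0.84 / 0.339 = 2.478 ppm.
FC to add: 2.478 − 0.5 = 1.978 mg/L as Cl₂.
Cl₂ equivalent: 1.978 mg/L × 2,060,000 L = 4074 g.
Product at 59.0% available Cl: 4074 / 0.59 = 6906 g.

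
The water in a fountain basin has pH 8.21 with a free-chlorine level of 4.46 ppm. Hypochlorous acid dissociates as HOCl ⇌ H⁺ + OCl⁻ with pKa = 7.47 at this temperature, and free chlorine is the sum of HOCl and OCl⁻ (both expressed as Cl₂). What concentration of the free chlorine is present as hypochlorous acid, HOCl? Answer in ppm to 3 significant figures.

0.687 ppm

[OCl⁻]/[HOCl] = 10^(pH − pKa) = 10^(8.21 − 7.47) = 10^0.74 = 5.495.
Fraction as HOCl = 1 / (1 + 5.495) = 0.154.
HOCl = 0.154 × 4.46 ppm = 0.6866 ppm.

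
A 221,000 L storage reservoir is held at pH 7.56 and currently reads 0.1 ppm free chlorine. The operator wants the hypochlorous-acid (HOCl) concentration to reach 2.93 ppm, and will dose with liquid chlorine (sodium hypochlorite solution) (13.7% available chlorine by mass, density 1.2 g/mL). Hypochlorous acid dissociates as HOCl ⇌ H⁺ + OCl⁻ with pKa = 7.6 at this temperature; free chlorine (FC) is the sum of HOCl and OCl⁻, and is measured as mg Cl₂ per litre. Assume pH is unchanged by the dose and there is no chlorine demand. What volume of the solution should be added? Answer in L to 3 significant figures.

7.40 L

[OCl⁻]/[HOCl] = 10^(pH − pKa) = 10^(7.56 − 7.6) = 0.912; fraction as HOCl = 1/(1 + 0.912) = 0.523.
Free chlorine required for 2.93 ppm HOCl: 2.93 / 0.523 = 5.602 ppm.
FC to add: 5.602 − 0.1 = 5.502 mg/L as Cl₂.
Cl₂ equivalent: 5.502 mg/L × 221,000 L = 1216 g.
Product at 13.7% available Cl: 1216 / 0.137 = 8876 g.
Volume: 8876 g ÷ 1.2 g/mL = 7396 mL.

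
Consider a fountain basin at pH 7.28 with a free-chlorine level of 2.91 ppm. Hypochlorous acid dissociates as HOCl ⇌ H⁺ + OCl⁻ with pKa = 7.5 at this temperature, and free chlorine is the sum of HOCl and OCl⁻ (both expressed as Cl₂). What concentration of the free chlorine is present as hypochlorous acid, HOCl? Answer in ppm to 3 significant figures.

1.82 ppm

[OCl⁻]/[HOCl] = 10^(pH − pKa) = 10^(7.28 − 7.5) = 10^-0.22 = 0.6026.
Fraction as HOCl = 1 / (1 + 0.6026) = 0.624.
HOCl = 0.624 × 2.91 ppm = 1.816 ppm.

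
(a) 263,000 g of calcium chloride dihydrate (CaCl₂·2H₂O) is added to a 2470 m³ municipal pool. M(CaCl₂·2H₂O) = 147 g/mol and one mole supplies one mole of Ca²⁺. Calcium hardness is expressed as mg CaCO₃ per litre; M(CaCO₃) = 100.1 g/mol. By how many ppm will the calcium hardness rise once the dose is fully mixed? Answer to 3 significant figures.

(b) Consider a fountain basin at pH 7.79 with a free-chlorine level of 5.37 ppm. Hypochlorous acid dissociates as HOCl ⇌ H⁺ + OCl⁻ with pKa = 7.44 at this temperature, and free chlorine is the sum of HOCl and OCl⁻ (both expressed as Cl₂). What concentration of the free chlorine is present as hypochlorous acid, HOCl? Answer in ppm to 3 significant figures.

(a) Volume: 2470 m³ = 2,470,000 L.
(a) Moles of Ca²⁺: 263,000 g ÷ 147 g/mol = 1789 mol.
(a) As CaCO₃: 1789 mol × 100.1 g/mol = 179,100 g.
(a) Rise: 179,100 g / 2,470,000 L × 1000 = 72.51 mg/L.

(b) [OCl⁻]/[HOCl] = 10^(pH − pKa) = 10^(7.79 − 7.44) = 10^0.35 = 2.239.
(b) Fraction as HOCl = 1 / (1 + 2.239) = 0.3088.
(b) HOCl = 0.3088 × 5.37 ppm = 1.658 ppm.

(a) 72.5 ppm; (b) 1.66 ppm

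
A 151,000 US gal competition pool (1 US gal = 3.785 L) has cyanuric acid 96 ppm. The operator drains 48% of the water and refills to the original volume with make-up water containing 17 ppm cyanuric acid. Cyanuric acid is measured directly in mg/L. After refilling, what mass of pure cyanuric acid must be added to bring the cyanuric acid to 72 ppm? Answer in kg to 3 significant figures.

7.96 kg

Volume: 151,000 US gal × 3.785 L/gal = 571,535 L.
After draining 48% and refilling: 96 × 0.52 + 17 × 0.48 = 58.08 ppm.
Deficit to target: 72 − 58.08 = 13.92 mg/L.
Mass: 13.92 mg/L × 571,535 L = 7956 g cyanuric acid.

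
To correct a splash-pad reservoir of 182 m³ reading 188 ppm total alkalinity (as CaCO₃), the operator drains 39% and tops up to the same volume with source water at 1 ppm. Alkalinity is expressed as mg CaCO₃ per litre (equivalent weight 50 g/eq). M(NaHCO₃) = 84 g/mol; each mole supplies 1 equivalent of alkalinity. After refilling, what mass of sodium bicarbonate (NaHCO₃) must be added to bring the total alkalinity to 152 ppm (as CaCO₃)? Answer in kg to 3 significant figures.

11.3 kg

Volume: 182 m³ = 182,000 L.
After draining 39% and refilling: 188 × 0.61 + 1 × 0.39 = 115.07 ppm.
Deficit to target: 152 − 115.07 = 36.93 mg/L.
As CaCO₃: 36.93 mg/L × 182,000 L = 6721 g; ÷ 50 g/eq ÷ 1 = 134.4 mol NaHCO₃.
Mass: 134.4 × 84 = 11,290 g.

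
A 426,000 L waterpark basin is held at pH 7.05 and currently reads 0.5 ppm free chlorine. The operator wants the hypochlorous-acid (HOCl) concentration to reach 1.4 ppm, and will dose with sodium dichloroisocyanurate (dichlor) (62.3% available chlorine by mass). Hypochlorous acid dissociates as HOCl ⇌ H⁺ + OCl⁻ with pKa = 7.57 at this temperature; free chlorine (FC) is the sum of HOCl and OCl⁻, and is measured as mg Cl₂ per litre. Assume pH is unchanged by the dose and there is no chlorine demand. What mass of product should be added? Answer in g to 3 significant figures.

[OCl⁻]/[HOCl] = 10^(pH − pKa) = 10^(7.05 − 7.57) = 0.302; fraction as HOCl = 1/(1 + 0.302) = 0.7681.
Free chlorine required for 1.4 ppm HOCl: 1.4 / 0.7681 = 1.823 ppm.
FC to add: 1.823 − 0.5 = 1.323 mg/L as Cl₂.
Cl₂ equivalent: 1.323 mg/L × 426,000 L = 563.5 g.
Product at 62.3% available Cl: 563.5 / 0.623 = 904.5 g.

905 g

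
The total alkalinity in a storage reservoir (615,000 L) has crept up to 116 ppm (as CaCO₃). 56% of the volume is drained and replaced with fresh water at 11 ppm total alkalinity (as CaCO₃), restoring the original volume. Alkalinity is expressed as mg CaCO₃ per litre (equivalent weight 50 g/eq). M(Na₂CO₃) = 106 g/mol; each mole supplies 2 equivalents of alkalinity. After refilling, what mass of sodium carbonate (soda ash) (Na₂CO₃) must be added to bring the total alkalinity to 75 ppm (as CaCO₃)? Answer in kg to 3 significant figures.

11.6 kg

After draining 56% and refilling: 116 × 0.44 + 11 × 0.56 = 57.2 ppm.
Deficit to target: 75 − 57.2 = 17.8 mg/L.
As CaCO₃: 17.8 mg/L × 615,000 L = 10,950 g; ÷ 50 g/eq ÷ 2 = 109.5 mol Na₂CO₃.
Mass: 109.5 × 106 = 11,600 g.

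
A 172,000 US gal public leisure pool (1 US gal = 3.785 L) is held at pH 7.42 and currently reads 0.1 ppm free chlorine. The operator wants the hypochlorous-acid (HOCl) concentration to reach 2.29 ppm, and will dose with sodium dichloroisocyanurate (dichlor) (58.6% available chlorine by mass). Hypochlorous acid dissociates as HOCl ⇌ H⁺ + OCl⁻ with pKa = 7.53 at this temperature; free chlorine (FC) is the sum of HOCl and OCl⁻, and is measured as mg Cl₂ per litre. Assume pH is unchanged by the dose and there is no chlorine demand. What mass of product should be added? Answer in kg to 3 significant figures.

Volume: 172,000 US gal × 3.785 L/gal = 651,020 L.
[OCl⁻]/[HOCl] = 10^(pH − pKa) = 10^(7.42 − 7.53) = 0.7762; fraction as HOCl = 1/(1 + 0.7762) = 0.563.
Free chlorine required for 2.29 ppm HOCl: 2.29 / 0.563 = 4.068 ppm.
FC to add: 4.068 − 0.1 = 3.968 mg/L as Cl₂.
Cl₂ equivalent: 3.968 mg/L × 651,020 L = 2583 g.
Product at 58.6% available Cl: 2583 / 0.586 = 4408 g.

4.41 kg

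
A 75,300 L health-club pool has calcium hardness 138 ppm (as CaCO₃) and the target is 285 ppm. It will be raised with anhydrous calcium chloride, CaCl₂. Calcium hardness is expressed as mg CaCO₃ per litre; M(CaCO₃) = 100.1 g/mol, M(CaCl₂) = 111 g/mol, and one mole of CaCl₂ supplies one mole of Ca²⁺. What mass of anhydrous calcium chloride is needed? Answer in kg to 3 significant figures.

Hardness to add: (285 − 138) = 147 mg/L as CaCO₃ × 75,300 L = 11,070 g as CaCO₃.
Moles of Ca²⁺ (1 mol Ca²⁺ ≡ 1 mol CaCO₃): 11,070 / 100.1 g/mol = 110.6 mol.
Mass of CaCl₂: 110.6 × 111 = 12,270 g.

12.3 kg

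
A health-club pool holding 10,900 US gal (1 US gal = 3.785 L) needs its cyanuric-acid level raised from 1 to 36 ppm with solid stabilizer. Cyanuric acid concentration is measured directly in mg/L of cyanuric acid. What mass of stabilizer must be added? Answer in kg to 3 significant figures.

1.44 kg

Volume: 10,900 US gal × 3.785 L/gal = 41,256 L.
CYA to add: (36 − 1) = 35 mg/L × 41,256 L = 1444 g cyanuric acid.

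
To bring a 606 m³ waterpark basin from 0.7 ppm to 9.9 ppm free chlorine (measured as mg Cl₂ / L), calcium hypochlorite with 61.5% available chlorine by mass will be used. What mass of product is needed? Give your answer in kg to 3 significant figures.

9.07 kg

Volume: 606 m³ = 606,000 L.
Chlorine deficit: 9.9 − 0.7 = 9.2 ppm = 9.2 mg/L as Cl₂.
Cl₂ equivalent needed: 9.2 mg/L × 606,000 L = 5,575,000 mg = 5575 g.
Product at 61.5% available chlorine: 5575 / 0.615 = 9065 g.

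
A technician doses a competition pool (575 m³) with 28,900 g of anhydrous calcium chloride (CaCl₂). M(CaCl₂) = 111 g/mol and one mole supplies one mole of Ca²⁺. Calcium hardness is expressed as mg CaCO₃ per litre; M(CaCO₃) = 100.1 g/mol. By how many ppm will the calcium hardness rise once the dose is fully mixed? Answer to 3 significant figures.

Volume: 575 m³ = 575,000 L.
Moles of Ca²⁺: 28,900 g ÷ 111 g/mol = 260.4 mol.
As CaCO₃: 260.4 mol × 100.1 g/mol = 26,060 g.
Rise: 26,060 g / 575,000 L × 1000 = 45.33 mg/L.

45.3 ppm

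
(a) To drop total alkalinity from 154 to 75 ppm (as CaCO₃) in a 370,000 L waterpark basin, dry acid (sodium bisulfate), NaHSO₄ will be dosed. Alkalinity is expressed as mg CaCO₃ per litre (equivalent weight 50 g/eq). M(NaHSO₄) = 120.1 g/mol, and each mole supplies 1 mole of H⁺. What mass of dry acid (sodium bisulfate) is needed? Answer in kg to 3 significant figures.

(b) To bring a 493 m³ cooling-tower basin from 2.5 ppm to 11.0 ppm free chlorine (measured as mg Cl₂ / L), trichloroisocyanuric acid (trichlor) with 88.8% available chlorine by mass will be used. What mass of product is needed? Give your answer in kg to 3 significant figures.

(a) 70.2 kg; (b) 4.72 kg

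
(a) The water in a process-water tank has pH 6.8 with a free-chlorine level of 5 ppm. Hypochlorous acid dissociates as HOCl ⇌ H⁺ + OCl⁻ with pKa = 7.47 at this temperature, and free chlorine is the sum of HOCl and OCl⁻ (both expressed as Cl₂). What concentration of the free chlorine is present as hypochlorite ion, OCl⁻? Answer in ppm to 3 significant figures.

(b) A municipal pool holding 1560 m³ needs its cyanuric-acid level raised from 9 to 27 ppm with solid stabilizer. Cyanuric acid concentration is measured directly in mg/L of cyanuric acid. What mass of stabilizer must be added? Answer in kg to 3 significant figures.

(a) [OCl⁻]/[HOCl] = 10^(pH − pKa) = 10^(6.8 − 7.47) = 10^-0.67 = 0.2138.
(a) Fraction as HOCl = 1 / (1 + 0.2138) = 0.8239.
(a) OCl⁻ = (1 − 0.8239) × 5 ppm = 0.8807 ppm.

(b) Volume: 1560 m³ = 1,560,000 L.
(b) CYA to add: (27 − 9) = 18 mg/L × 1,560,000 L = 28,080 g cyanuric acid.

(a) 0.881 ppm; (b) 28.1 kg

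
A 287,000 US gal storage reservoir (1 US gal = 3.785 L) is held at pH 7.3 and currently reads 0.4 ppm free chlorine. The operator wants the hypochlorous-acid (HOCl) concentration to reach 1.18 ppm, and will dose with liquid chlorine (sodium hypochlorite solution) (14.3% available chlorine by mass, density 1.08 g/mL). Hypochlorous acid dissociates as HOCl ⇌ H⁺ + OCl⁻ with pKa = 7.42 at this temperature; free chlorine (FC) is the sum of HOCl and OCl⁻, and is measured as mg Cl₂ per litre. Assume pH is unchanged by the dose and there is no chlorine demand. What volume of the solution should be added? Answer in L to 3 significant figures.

11.8 L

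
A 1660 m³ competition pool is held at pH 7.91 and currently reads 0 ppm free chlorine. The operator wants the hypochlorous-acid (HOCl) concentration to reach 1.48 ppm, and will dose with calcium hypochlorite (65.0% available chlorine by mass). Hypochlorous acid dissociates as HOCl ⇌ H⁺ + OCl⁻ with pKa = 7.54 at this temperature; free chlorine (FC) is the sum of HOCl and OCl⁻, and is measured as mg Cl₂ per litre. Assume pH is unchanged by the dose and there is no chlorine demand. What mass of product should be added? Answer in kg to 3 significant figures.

Volume: 1660 m³ = 1,660,000 L.
[OCl⁻]/[HOCl] = 10^(pH − pKa) = 10^(7.91 − 7.54) = 2.344; fraction as HOCl = 1/(1 + 2.344) = 0.299.
Free chlorine required for 1.48 ppm HOCl: 1.48 / 0.299 = 4.949 ppm.
FC to add: 4.949 − 0 = 4.949 mg/L as Cl₂.
Cl₂ equivalent: 4.949 mg/L × 1,660,000 L = 8216 g.
Product at 65.0% available Cl: 8216 / 0.65 = 12,640 g.

12.6 kg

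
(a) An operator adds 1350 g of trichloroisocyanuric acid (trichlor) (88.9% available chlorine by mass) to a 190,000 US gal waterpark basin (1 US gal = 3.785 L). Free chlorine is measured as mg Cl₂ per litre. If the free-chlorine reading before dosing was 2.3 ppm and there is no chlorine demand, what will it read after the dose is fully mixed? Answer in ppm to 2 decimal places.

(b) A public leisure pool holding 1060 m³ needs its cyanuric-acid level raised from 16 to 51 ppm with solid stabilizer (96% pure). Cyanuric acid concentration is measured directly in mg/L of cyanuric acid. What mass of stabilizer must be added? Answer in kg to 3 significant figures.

(a) Volume: 190,000 US gal × 3.785 L/gal = 719,150 L.
(a) Available chlorine delivered: 1350 g × 0.889 = 1200 g as Cl₂.
(a) Concentration rise: 1200 g / 719,150 L = 1.669 mg/L = 1.67 ppm.
(a) Final FC: 2.3 + 1.67 = 3.97 ppm.

(b) Volume: 1060 m³ = 1,060,000 L.
(b) CYA to add: (51 − 16) = 35 mg/L × 1,060,000 L = 37,100 g cyanuric acid.
(b) At 96% purity: 37,100 / 0.96 = 38,650 g product.

(a) 3.97 ppm; (b) 38.6 kg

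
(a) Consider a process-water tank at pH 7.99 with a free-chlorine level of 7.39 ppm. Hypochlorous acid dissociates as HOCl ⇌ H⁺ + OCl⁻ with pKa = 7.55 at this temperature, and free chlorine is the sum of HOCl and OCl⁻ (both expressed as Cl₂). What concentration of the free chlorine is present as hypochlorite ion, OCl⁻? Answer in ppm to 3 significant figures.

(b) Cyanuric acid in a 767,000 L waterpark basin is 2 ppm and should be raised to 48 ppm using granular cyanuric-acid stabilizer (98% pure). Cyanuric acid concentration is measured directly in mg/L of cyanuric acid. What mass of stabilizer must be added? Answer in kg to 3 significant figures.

(a) 5.42 ppm; (b) 36.0 kg

(a) [OCl⁻]/[HOCl] = 10^(pH − pKa) = 10^(7.99 − 7.55) = 10^0.44 = 2.754.
(a) Fraction as HOCl = 1 / (1 + 2.754) = 0.2664.
(a) OCl⁻ = (1 − 0.2664) × 7.39 ppm = 5.422 ppm.

(b) CYA to add: (48 − 2) = 46 mg/L × 767,000 L = 35,280 g cyanuric acid.
(b) At 98% purity: 35,280 / 0.98 = 36,000 g product.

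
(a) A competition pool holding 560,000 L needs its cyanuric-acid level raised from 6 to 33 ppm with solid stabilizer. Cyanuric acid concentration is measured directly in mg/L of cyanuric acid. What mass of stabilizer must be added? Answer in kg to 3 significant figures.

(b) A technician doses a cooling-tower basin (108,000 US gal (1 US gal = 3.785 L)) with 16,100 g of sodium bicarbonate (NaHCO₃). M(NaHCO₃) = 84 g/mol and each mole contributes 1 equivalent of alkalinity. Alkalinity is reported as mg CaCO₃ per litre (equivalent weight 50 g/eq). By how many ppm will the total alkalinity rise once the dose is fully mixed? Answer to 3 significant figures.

(a) CYA to add: (33 − 6) = 27 mg/L × 560,000 L = 15,120 g cyanuric acid.

(b) Volume: 108,000 US gal × 3.785 L/gal = 408,780 L.
(b) Moles of NaHCO₃: 16,100 g ÷ 84 g/mol = 191.7 mol → 191.7 eq of alkalinity.
(b) As CaCO₃: 191.7 eq × 50 g/eq = 9583 g.
(b) Rise: 9583 g / 408,780 L × 1000 = 23.44 mg/L.

(a) 15.1 kg; (b) 23.4 ppm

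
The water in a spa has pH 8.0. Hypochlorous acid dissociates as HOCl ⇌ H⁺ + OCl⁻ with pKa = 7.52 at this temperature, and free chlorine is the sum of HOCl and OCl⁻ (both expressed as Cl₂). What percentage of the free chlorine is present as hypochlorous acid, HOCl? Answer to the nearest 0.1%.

[OCl⁻]/[HOCl] = 10^(pH − pKa) = 10^(8.0 − 7.52) = 10^0.48 = 3.02.
Fraction as HOCl = 1 / (1 + 3.02) = 0.2488.

24.9%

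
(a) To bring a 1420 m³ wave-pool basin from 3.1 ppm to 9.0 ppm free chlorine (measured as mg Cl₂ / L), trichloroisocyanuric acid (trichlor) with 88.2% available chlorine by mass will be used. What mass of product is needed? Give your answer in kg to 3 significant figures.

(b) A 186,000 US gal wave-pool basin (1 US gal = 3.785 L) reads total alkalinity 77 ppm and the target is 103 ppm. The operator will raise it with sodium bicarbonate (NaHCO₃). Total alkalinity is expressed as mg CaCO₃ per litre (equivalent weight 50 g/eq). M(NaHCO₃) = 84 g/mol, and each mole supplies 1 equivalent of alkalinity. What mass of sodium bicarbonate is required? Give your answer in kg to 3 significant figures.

(a) Volume: 1420 m³ = 1,420,000 L.
(a) Chlorine deficit: 9.0 − 3.1 = 5.9 ppm = 5.9 mg/L as Cl₂.
(a) Cl₂ equivalent needed: 5.9 mg/L × 1,420,000 L = 8,378,000 mg = 8378 g.
(a) Product at 88.2% available chlorine: 8378 / 0.882 = 9499 g.

(b) Volume: 186,000 US gal × 3.785 L/gal = 704,010 L.
(b) Alkalinity to add: (103 − 77) = 26 mg/L as CaCO₃ × 704,010 L = 18,300 g as CaCO₃.
(b) Equivalents: 18,300 g ÷ 50 g/eq = 366.1 eq.
(b) NaHCO₃ supplies 1 eq per mole → 366.1 mol.
(b) Mass: 366.1 mol × 84 g/mol = 30,750 g.

(a) 9.50 kg; (b) 30.8 kg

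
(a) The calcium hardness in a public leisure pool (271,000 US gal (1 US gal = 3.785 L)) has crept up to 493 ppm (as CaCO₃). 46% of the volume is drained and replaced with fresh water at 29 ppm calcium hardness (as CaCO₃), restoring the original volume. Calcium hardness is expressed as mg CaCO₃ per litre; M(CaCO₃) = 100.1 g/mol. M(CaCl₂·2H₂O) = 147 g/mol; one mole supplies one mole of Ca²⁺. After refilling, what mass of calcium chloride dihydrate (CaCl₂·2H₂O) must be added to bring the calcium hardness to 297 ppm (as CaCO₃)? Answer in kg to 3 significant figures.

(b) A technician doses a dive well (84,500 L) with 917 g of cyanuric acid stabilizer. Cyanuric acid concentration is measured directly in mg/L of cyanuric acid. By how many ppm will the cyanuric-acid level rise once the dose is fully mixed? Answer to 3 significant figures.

(a) 26.3 kg; (b) 10.9 ppm

(a) Volume: 271,000 US gal × 3.785 L/gal = 1,025,735 L.
(a) After draining 46% and refilling: 493 × 0.54 + 29 × 0.46 = 279.56 ppm.
(a) Deficit to target: 297 − 279.56 = 17.44 mg/L.
(a) As CaCO₃: 17.44 mg/L × 1,025,735 L = 17,890 g; ÷ 100.1 = 178.7 mol Ca²⁺.
(a) Mass: 178.7 × 147 = 26,270 g.

(b) Rise: 917 g / 84,500 L × 1000 = 10.85 mg/L.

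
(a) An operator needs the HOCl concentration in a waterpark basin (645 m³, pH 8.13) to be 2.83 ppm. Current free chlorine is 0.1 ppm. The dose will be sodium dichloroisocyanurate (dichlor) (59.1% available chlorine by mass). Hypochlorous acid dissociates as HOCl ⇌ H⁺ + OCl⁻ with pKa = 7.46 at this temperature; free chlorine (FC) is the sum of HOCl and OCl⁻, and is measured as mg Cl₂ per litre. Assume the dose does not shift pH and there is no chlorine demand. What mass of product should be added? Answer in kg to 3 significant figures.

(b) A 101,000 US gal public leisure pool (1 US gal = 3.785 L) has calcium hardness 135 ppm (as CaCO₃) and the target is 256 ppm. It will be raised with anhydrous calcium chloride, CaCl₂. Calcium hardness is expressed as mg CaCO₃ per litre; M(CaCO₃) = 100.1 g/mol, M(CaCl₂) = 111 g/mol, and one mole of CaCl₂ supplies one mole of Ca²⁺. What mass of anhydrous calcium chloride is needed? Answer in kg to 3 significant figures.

(a) 17.4 kg; (b) 51.3 kg

(a) Volume: 645 m³ = 645,000 L.
(a) [OCl⁻]/[HOCl] = 10^(pH − pKa) = 10^(8.13 − 7.46) = 4.677; fraction as HOCl = 1/(1 + 4.677) = 0.1761.
(a) Free chlorine required for 2.83 ppm HOCl: 2.83 / 0.1761 = 16.07 ppm.
(a) FC to add: 16.07 − 0.1 = 15.97 mg/L as Cl₂.
(a) Cl₂ equivalent: 15.97 mg/L × 645,000 L = 10,300 g.
(a) Product at 59.1% available Cl: 10,300 / 0.591 = 17,430 g.

(b) Volume: 101,000 US gal × 3.785 L/gal = 382,285 L.
(b) Hardness to add: (256 − 135) = 121 mg/L as CaCO₃ × 382,285 L = 46,260 g as CaCO₃.
(b) Moles of Ca²⁺ (1 mol Ca²⁺ ≡ 1 mol CaCO₃): 46,260 / 100.1 g/mol = 462.1 mol.
(b) Mass of CaCl₂: 462.1 × 111 = 51,290 g.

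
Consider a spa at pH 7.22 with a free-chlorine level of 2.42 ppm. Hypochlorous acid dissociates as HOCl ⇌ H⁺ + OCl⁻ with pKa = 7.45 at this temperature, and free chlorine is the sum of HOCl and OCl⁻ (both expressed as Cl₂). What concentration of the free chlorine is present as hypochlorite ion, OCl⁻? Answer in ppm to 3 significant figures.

0.897 ppm

[OCl⁻]/[HOCl] = 10^(pH − pKa) = 10^(7.22 − 7.45) = 10^-0.23 = 0.5888.
Fraction as HOCl = 1 / (1 + 0.5888) = 0.6294.
OCl⁻ = (1 − 0.6294) × 2.42 ppm = 0.8969 ppm.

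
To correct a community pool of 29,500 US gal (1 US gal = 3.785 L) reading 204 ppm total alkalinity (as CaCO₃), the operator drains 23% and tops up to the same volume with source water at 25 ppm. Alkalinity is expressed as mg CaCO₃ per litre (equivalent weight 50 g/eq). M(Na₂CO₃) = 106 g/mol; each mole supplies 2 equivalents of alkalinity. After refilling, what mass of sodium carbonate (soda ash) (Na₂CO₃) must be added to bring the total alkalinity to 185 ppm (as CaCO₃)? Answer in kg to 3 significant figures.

Volume: 29,500 US gal × 3.785 L/gal = 111,658 L.
After draining 23% and refilling: 204 × 0.77 + 25 × 0.23 = 162.83 ppm.
Deficit to target: 185 − 162.83 = 22.17 mg/L.
As CaCO₃: 22.17 mg/L × 111,658 L = 2475 g; ÷ 50 g/eq ÷ 2 = 24.75 mol Na₂CO₃.
Mass: 24.75 × 106 = 2624 g.

2.62 kg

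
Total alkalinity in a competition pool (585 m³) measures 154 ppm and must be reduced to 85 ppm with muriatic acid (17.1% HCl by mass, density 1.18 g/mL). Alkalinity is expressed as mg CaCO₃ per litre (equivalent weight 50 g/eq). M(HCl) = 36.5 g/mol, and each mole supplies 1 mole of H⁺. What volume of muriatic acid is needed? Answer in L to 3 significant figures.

Volume: 585 m³ = 585,000 L.
Alkalinity to neutralize: (154 − 85) = 69 mg/L as CaCO₃ × 585,000 L = 40,360 g as CaCO₃.
Equivalents of H⁺ required: 40,360 ÷ 50 g/eq = 807.3 eq = 807.3 mol HCl.
Mass of HCl: 807.3 × 36.5 = 29,470 g.
Mass of 17.1% solution: 29,470 / 0.171 = 172,300 g.
Volume: 172,300 g ÷ 1.18 g/mL = 146,000 mL.

146 L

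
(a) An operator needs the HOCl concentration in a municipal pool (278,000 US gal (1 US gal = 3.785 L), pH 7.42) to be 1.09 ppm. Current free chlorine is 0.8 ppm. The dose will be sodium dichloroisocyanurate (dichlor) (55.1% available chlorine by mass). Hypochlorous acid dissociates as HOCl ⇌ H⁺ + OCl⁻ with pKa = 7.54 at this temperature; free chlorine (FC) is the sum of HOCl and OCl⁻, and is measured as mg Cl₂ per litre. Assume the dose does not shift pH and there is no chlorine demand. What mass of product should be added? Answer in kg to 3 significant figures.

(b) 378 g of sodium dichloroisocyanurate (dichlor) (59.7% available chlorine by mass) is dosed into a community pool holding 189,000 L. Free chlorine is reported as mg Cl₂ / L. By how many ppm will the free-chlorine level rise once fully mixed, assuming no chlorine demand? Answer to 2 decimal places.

(a) Volume: 278,000 US gal × 3.785 L/gal = 1,052,230 L.
(a) [OCl⁻]/[HOCl] = 10^(pH − pKa) = 10^(7.42 − 7.54) = 0.7586; fraction as HOCl = 1/(1 + 0.7586) = 0.5686.
(a) Free chlorine required for 1.09 ppm HOCl: 1.09 / 0.5686 = 1.917 ppm.
(a) FC to add: 1.917 − 0.8 = 1.117 mg/L as Cl₂.
(a) Cl₂ equivalent: 1.117 mg/L × 1,052,230 L = 1175 g.
(a) Product at 55.1% available Cl: 1175 / 0.551 = 2133 g.

(b) Available chlorine delivered: 378 g × 0.597 = 225.7 g as Cl₂.
(b) Concentration rise: 225.7 g / 189,000 L = 1.194 mg/L = 1.19 ppm.

(a) 2.13 kg; (b) 1.19 ppm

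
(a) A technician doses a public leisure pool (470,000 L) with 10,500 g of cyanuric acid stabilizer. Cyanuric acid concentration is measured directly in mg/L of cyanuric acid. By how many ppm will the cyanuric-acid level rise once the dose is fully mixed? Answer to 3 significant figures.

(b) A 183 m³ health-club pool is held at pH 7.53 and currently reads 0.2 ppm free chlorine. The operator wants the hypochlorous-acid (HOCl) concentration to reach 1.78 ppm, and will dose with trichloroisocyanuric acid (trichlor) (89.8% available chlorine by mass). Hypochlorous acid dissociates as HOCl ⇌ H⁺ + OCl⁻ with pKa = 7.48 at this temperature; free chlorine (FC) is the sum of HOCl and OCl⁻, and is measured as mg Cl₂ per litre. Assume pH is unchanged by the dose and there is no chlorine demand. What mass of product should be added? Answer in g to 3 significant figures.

(a) Rise: 10,500 g / 470,000 L × 1000 = 22.34 mg/L.

(b) Volume: 183 m³ = 183,000 L.
(b) [OCl⁻]/[HOCl] = 10^(pH − pKa) = 10^(7.53 − 7.48) = 1.122; fraction as HOCl = 1/(1 + 1.122) = 0.4712.
(b) Free chlorine required for 1.78 ppm HOCl: 1.78 / 0.4712 = 3.777 ppm.
(b) FC to add: 3.777 − 0.2 = 3.577 mg/L as Cl₂.
(b) Cl₂ equivalent: 3.577 mg/L × 183,000 L = 654.6 g.
(b) Product at 89.8% available Cl: 654.6 / 0.898 = 729 g.

(a) 22.3 ppm; (b) 729 g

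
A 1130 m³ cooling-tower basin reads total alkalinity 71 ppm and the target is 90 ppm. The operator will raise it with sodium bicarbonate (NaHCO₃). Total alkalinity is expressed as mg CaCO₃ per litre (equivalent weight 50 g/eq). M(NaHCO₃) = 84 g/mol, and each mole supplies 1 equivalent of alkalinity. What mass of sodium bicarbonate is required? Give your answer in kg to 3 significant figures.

36.1 kg

Volume: 1130 m³ = 1,130,000 L.
Alkalinity to add: (90 − 71) = 19 mg/L as CaCO₃ × 1,130,000 L = 21,470 g as CaCO₃.
Equivalents: 21,470 g ÷ 50 g/eq = 429.4 eq.
NaHCO₃ supplies 1 eq per mole → 429.4 mol.
Mass: 429.4 mol × 84 g/mol = 36,070 g.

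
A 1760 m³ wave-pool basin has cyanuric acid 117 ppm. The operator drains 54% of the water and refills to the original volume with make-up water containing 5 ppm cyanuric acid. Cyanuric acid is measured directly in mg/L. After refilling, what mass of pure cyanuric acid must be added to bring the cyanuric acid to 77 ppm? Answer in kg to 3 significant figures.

Volume: 1760 m³ = 1,760,000 L.
After draining 54% and refilling: 117 × 0.46 + 5 × 0.54 = 56.52 ppm.
Deficit to target: 77 − 56.52 = 20.48 mg/L.
Mass: 20.48 mg/L × 1,760,000 L = 36,040 g cyanuric acid.

36.0 kg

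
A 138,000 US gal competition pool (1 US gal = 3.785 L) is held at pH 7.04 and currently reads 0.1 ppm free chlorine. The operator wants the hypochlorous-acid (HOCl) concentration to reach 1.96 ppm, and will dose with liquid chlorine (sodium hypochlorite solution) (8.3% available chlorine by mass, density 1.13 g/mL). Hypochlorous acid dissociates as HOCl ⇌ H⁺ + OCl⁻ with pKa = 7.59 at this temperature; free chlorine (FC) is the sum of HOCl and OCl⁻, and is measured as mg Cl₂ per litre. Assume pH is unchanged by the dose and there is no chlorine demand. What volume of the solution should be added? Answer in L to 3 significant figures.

13.4 L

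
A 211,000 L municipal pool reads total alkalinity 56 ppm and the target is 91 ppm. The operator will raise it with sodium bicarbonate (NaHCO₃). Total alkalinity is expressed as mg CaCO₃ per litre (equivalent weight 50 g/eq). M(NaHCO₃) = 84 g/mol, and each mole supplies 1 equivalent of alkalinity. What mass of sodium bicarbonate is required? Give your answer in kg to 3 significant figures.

Alkalinity to add: (91 − 56) = 35 mg/L as CaCO₃ × 211,000 L = 7385 g as CaCO₃.
Equivalents: 7385 g ÷ 50 g/eq = 147.7 eq.
NaHCO₃ supplies 1 eq per mole → 147.7 mol.
Mass: 147.7 mol × 84 g/mol = 12,410 g.

12.4 kg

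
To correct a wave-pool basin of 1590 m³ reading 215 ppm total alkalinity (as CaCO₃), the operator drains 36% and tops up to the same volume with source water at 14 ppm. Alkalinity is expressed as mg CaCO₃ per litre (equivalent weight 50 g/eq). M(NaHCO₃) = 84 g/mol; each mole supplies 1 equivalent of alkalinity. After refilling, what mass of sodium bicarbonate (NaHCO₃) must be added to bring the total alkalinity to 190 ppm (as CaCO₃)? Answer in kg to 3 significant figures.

Volume: 1590 m³ = 1,590,000 L.
After draining 36% and refilling: 215 × 0.64 + 14 × 0.36 = 142.64 ppm.
Deficit to target: 190 − 142.64 = 47.36 mg/L.
As CaCO₃: 47.36 mg/L × 1,590,000 L = 75,300 g; ÷ 50 g/eq ÷ 1 = 1506 mol NaHCO₃.
Mass: 1506 × 84 = 126,500 g.

127 kg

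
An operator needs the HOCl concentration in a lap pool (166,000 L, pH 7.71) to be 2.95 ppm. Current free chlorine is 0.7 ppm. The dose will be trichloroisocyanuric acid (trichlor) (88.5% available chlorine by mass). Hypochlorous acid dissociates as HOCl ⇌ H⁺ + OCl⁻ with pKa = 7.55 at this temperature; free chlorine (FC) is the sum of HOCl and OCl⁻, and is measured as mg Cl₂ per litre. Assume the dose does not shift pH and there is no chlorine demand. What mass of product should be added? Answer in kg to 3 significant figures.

1.22 kg

[OCl⁻]/[HOCl] = 10^(pH − pKa) = 10^(7.71 − 7.55) = 1.445; fraction as HOCl = 1/(1 + 1.445) = 0.4089.
Free chlorine required for 2.95 ppm HOCl: 2.95 / 0.4089 = 7.214 ppm.
FC to add: 7.214 − 0.7 = 6.514 mg/L as Cl₂.
Cl₂ equivalent: 6.514 mg/L × 166,000 L = 1081 g.
Product at 88.5% available Cl: 1081 / 0.885 = 1222 g.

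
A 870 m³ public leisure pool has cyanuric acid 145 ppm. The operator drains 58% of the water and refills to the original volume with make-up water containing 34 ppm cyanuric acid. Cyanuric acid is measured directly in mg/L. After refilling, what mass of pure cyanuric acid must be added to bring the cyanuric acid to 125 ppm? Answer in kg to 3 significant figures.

38.6 kg

Volume: 870 m³ = 870,000 L.
After draining 58% and refilling: 145 × 0.42 + 34 × 0.58 = 80.62 ppm.
Deficit to target: 125 − 80.62 = 44.38 mg/L.
Mass: 44.38 mg/L × 870,000 L = 38,610 g cyanuric acid.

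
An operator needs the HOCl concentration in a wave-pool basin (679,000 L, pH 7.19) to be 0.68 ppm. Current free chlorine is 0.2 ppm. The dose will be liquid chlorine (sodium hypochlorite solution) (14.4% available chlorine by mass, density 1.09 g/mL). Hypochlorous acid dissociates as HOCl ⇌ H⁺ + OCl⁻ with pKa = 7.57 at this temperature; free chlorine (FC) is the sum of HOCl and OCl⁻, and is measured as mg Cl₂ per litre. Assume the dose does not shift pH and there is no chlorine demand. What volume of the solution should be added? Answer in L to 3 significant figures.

[OCl⁻]/[HOCl] = 10^(pH − pKa) = 10^(7.19 − 7.57) = 0.4169; fraction as HOCl = 1/(1 + 0.4169) = 0.7058.
Free chlorine required for 0.68 ppm HOCl: 0.68 / 0.7058 = 0.9635 ppm.
FC to add: 0.9635 − 0.2 = 0.7635 mg/L as Cl₂.
Cl₂ equivalent: 0.7635 mg/L × 679,000 L = 518.4 g.
Product at 14.4% available Cl: 518.4 / 0.144 = 3600 g.
Volume: 3600 g ÷ 1.09 g/mL = 3303 mL.

3.30 L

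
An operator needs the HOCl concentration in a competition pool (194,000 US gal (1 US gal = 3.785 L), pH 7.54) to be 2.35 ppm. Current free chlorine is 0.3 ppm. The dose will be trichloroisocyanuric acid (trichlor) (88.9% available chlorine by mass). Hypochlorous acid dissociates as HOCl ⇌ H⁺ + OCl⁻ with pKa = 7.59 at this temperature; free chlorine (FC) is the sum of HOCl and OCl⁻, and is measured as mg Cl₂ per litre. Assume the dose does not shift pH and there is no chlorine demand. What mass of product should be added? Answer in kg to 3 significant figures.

Volume: 194,000 US gal × 3.785 L/gal = 734,290 L.
[OCl⁻]/[HOCl] = 10^(pH − pKa) = 10^(7.54 − 7.59) = 0.8913; fraction as HOCl = 1/(1 + 0.8913) = 0.5288.
Free chlorine required for 2.35 ppm HOCl: 2.35 / 0.5288 = 4.444 ppm.
FC to add: 4.444 − 0.3 = 4.144 mg/L as Cl₂.
Cl₂ equivalent: 4.144 mg/L × 734,290 L = 3043 g.
Product at 88.9% available Cl: 3043 / 0.889 = 3423 g.

3.42 kg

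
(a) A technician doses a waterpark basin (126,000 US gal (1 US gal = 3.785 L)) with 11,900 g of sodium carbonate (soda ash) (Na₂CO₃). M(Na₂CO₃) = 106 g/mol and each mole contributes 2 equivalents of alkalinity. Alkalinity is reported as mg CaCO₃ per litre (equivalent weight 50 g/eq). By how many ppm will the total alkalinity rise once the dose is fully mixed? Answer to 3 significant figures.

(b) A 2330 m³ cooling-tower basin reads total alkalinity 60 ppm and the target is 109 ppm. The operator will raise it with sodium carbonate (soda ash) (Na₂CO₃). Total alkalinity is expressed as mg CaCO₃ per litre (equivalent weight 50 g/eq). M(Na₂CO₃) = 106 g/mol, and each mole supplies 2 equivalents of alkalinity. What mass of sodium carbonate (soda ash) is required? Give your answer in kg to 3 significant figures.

(a) 23.5 ppm; (b) 121 kg

(a) Volume: 126,000 US gal × 3.785 L/gal = 476,910 L.
(a) Moles of Na₂CO₃: 11,900 g ÷ 106 g/mol = 112.3 mol → 224.5 eq of alkalinity.
(a) As CaCO₃: 224.5 eq × 50 g/eq = 11,230 g.
(a) Rise: 11,230 g / 476,910 L × 1000 = 23.54 mg/L.

(b) Volume: 2330 m³ = 2,330,000 L.
(b) Alkalinity to add: (109 − 60) = 49 mg/L as CaCO₃ × 2,330,000 L = 114,200 g as CaCO₃.
(b) Equivalents: 114,200 g ÷ 50 g/eq = 2283 eq.
(b) Each mole of Na₂CO₃ supplies 2 eq, so 2283 / 2 = 1142 mol.
(b) Mass: 1142 mol × 106 g/mol = 121,000 g.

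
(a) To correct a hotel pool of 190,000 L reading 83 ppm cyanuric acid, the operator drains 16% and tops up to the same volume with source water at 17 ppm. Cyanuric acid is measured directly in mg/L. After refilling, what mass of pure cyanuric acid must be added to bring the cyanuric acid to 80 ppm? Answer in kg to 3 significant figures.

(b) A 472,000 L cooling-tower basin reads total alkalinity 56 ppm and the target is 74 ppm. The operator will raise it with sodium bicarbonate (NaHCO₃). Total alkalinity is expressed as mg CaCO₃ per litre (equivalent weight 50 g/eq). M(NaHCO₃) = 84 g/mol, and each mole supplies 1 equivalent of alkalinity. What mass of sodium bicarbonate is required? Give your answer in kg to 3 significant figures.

(a) After draining 16% and refilling: 83 × 0.84 + 17 × 0.16 = 72.44 ppm.
(a) Deficit to target: 80 − 72.44 = 7.56 mg/L.
(a) Mass: 7.56 mg/L × 190,000 L = 1436 g cyanuric acid.

(b) Alkalinity to add: (74 − 56) = 18 mg/L as CaCO₃ × 472,000 L = 8496 g as CaCO₃.
(b) Equivalents: 8496 g ÷ 50 g/eq = 169.9 eq.
(b) NaHCO₃ supplies 1 eq per mole → 169.9 mol.
(b) Mass: 169.9 mol × 84 g/mol = 14,270 g.

(a) 1.44 kg; (b) 14.3 kg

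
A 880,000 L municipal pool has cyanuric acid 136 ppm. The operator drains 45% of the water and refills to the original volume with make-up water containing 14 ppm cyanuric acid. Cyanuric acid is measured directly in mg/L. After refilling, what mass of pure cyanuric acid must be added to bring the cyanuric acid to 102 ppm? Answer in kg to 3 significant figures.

After draining 45% and refilling: 136 × 0.55 + 14 × 0.45 = 81.1 ppm.
Deficit to target: 102 − 81.1 = 20.9 mg/L.
Mass: 20.9 mg/L × 880,000 L = 18,390 g cyanuric acid.

18.4 kg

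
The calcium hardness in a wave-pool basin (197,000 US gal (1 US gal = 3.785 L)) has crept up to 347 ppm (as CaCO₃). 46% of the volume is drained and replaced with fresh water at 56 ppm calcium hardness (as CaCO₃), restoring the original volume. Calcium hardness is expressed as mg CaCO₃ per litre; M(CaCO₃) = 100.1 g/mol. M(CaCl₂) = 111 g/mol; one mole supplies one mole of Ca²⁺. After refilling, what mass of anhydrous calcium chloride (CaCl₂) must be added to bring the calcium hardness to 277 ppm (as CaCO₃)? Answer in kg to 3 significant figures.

Volume: 197,000 US gal × 3.785 L/gal = 745,645 L.
After draining 46% and refilling: 347 × 0.54 + 56 × 0.46 = 213.14 ppm.
Deficit to target: 277 − 213.14 = 63.86 mg/L.
As CaCO₃: 63.86 mg/L × 745,645 L = 47,620 g; ÷ 100.1 = 475.7 mol Ca²⁺.
Mass: 475.7 × 111 = 52,800 g.

52.8 kg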